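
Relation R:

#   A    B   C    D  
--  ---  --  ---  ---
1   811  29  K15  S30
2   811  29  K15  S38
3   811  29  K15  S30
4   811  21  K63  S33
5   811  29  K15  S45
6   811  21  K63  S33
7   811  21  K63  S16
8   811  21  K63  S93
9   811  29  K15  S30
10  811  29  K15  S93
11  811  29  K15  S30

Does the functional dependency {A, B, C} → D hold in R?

(A=811, B=29, C=K15): rows 1, 2, 3, 5, 9, 10, 11 → D takes values {S30, S38, S45, S93} — violation
(A=811, B=21, C=K63): rows 4, 6, 7, 8 → D takes values {S33, S16, S93} — violation
Two rows agree on {A, B, C} but differ on D, so {A, B, C} → D does not hold.

No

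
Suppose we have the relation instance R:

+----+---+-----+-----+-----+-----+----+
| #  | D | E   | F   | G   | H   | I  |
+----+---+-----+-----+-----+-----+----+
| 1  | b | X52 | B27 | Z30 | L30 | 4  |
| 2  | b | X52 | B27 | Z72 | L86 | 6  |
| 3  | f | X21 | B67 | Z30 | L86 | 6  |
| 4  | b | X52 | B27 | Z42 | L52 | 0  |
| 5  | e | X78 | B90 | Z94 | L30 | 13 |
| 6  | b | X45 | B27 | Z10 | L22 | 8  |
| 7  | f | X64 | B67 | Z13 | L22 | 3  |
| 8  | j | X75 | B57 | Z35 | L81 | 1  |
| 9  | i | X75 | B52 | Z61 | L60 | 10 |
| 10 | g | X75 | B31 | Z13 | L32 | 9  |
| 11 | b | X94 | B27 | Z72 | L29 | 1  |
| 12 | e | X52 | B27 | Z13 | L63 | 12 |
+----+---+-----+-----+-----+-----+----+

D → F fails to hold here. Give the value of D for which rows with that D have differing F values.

D=b: rows 1, 2, 4, 6, 11 → F = B27, B27, B27, B27, B27 ✓
D=f: rows 3, 7 → F = B67, B67 ✓
D=e: rows 5, 12 → F takes values {B90, B27} — violation
D=j: row 8 → F = B57 ✓
D=i: row 9 → F = B52 ✓
D=g: row 10 → F = B31 ✓
The only D value with inconsistent F is D=e.

e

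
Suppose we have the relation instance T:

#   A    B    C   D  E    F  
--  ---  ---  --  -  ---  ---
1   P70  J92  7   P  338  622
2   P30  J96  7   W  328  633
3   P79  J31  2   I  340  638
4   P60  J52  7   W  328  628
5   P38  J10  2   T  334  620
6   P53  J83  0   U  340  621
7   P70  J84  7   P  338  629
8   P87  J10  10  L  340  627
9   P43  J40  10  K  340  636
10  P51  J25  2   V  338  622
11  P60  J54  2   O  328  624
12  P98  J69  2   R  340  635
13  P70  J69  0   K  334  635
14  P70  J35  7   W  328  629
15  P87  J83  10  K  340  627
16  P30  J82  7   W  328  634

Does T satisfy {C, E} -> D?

No

(C=7, E=338): rows 1, 7 → D = P, P ✓
(C=7, E=328): rows 2, 4, 14, 16 → D = W, W, W, W ✓
(C=2, E=340): rows 3, 12 → D takes values {I, R} — violation
(C=2, E=334): row 5 → D = T ✓
(C=0, E=340): row 6 → D = U ✓
(C=10, E=340): rows 8, 9, 15 → D takes values {L, K} — violation
(C=2, E=338): row 10 → D = V ✓
(C=2, E=328): row 11 → D = O ✓
(C=0, E=334): row 13 → D = K ✓
Two rows agree on {C, E} but differ on D, so {C, E} -> D does not hold.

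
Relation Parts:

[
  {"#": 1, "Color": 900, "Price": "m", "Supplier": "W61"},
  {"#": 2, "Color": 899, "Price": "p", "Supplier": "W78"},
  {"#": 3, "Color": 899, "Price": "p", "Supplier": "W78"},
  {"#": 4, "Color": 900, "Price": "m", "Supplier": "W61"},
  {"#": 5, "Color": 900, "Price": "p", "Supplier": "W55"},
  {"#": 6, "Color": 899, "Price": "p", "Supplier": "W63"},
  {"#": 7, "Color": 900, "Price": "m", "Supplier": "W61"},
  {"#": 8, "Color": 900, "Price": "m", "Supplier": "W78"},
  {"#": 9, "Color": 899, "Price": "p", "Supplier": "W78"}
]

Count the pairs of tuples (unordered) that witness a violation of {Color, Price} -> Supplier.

(Color=900, Price=m): violating pairs (1,8), (4,8), (7,8) — 3 pairs.
(Color=899, Price=p): violating pairs (2,6), (3,6), (6,9) — 3 pairs.

6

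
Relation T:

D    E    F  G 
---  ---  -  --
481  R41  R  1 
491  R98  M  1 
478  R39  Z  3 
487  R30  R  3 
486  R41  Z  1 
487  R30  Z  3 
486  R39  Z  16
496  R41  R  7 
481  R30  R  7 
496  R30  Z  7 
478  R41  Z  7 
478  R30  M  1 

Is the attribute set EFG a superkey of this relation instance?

Yes

All 12 rows have distinct EFG values, so EFG → (all attributes) holds and EFG is a superkey.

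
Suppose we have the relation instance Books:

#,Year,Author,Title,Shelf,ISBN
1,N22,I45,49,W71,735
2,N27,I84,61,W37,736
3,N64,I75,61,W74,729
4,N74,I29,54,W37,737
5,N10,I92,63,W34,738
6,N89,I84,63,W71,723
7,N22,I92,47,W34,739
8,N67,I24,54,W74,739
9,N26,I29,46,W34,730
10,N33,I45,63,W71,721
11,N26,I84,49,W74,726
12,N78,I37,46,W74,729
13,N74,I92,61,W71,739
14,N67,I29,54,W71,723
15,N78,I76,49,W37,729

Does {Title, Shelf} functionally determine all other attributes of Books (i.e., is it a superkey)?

No

Rows 6 and 10 have the same {Title, Shelf} value (Title=63, Shelf=W71) but are distinct tuples, so {Title, Shelf} does not determine every attribute — not a superkey.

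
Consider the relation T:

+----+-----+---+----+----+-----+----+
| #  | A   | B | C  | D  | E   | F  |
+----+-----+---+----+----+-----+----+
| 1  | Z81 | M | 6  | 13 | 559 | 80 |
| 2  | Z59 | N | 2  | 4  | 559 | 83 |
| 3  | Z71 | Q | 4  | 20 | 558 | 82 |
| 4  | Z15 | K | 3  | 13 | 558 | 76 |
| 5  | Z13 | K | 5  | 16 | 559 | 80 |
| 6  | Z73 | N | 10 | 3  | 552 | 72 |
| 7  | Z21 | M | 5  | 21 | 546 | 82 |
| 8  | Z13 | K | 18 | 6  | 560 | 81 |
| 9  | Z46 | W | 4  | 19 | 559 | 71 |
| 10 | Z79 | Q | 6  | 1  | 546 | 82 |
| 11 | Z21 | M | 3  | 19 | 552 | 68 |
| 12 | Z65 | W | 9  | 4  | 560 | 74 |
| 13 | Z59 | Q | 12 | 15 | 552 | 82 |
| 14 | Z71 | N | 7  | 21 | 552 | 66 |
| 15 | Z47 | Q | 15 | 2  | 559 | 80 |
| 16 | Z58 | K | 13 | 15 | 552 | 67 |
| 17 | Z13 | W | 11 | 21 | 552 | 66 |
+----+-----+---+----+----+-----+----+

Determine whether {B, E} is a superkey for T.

Rows 6 and 14 have the same {B, E} value (B=N, E=552) but are distinct tuples, so {B, E} does not determine every attribute — not a superkey.

No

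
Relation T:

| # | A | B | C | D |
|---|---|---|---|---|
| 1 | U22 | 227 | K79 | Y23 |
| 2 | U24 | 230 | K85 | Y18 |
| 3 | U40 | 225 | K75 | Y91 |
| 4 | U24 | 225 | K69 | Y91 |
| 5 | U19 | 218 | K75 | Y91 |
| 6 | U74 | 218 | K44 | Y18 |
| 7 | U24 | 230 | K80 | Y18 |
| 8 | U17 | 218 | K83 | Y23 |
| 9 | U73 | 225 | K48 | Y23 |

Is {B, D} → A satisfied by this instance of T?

No

(B=227, D=Y23): row 1 → A = U22 ✓
(B=230, D=Y18): rows 2, 7 → A = U24, U24 ✓
(B=225, D=Y91): rows 3, 4 → A takes values {U40, U24} — violation
(B=218, D=Y91): row 5 → A = U19 ✓
(B=218, D=Y18): row 6 → A = U74 ✓
(B=218, D=Y23): row 8 → A = U17 ✓
(B=225, D=Y23): row 9 → A = U73 ✓
Two rows agree on {B, D} but differ on A, so {B, D} → A does not hold.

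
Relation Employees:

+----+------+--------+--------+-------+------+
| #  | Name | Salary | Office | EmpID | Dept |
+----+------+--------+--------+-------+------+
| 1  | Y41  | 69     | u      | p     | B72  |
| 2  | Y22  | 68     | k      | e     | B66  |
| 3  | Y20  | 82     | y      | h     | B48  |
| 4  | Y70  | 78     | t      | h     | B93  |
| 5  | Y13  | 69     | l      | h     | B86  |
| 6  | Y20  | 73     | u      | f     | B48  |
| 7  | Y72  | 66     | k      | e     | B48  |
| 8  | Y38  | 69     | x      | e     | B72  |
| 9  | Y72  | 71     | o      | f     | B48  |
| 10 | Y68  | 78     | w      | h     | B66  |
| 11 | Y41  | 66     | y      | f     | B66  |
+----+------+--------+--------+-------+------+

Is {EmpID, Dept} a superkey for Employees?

No

Rows 6 and 9 have the same {EmpID, Dept} value (EmpID=f, Dept=B48) but are distinct tuples, so {EmpID, Dept} does not determine every attribute — not a superkey.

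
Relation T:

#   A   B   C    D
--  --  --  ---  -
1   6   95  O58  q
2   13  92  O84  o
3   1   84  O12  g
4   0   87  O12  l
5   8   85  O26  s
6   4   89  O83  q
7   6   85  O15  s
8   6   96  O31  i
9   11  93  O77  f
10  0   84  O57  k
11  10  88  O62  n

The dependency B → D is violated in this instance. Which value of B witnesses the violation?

B=95: row 1 → D = q ✓
B=92: row 2 → D = o ✓
B=84: rows 3, 10 → D takes values {g, k} — violation
B=87: row 4 → D = l ✓
B=85: rows 5, 7 → D = s, s ✓
B=89: row 6 → D = q ✓
B=96: row 8 → D = i ✓
B=93: row 9 → D = f ✓
B=88: row 11 → D = n ✓
The only B value with inconsistent D is B=84.

84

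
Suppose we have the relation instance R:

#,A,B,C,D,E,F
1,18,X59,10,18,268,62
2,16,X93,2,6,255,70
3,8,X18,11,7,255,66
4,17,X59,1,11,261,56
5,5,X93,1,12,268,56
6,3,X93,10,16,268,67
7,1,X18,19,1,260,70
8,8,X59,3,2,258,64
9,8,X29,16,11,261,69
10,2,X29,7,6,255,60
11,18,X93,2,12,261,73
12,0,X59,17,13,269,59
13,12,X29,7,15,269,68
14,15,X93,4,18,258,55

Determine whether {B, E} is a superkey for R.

No

Rows 5 and 6 have the same {B, E} value (B=X93, E=268) but are distinct tuples, so {B, E} does not determine every attribute — not a superkey.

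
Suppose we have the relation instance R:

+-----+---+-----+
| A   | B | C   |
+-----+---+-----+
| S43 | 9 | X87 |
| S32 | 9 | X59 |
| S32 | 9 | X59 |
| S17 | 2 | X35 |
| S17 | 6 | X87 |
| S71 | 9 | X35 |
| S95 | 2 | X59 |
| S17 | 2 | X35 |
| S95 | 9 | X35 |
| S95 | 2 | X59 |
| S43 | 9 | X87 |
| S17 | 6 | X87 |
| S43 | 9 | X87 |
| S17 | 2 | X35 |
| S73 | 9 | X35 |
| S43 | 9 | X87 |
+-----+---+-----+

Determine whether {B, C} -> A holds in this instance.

(B=9, C=X87): 4 rows → A = S43, S43, S43, S43 ✓
(B=9, C=X59): 2 rows → A = S32, S32 ✓
(B=2, C=X35): 3 rows → A = S17, S17, S17 ✓
(B=6, C=X87): 2 rows → A = S17, S17 ✓
(B=9, C=X35): 3 rows → A takes values {S71, S95, S73} — violation
(B=2, C=X59): 2 rows → A = S95, S95 ✓
Two rows agree on {B, C} but differ on A, so {B, C} -> A does not hold.

No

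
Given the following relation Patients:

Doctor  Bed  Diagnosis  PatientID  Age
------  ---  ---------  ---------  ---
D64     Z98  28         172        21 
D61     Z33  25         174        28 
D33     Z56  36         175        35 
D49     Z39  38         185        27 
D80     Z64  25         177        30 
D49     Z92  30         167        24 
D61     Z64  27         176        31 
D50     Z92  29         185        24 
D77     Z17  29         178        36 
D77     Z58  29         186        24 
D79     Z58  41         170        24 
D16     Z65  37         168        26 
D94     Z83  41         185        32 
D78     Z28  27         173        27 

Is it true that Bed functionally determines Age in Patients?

Bed=Z98: 1 row → Age = 21 ✓
Bed=Z33: 1 row → Age = 28 ✓
Bed=Z56: 1 row → Age = 35 ✓
Bed=Z39: 1 row → Age = 27 ✓
Bed=Z64: 2 rows → Age takes values {30, 31} — violation
Bed=Z92: 2 rows → Age = 24, 24 ✓
Bed=Z17: 1 row → Age = 36 ✓
Bed=Z58: 2 rows → Age = 24, 24 ✓
Bed=Z65: 1 row → Age = 26 ✓
Bed=Z83: 1 row → Age = 32 ✓
Bed=Z28: 1 row → Age = 27 ✓
Two rows agree on Bed but differ on Age, so Bed -> Age does not hold.

No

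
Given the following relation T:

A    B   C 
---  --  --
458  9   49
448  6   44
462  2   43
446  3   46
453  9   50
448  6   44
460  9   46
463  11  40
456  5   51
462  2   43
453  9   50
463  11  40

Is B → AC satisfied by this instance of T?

B=9: 4 rows → {A,C} takes values {(458, 49), (453, 50), (460, 46)} — violation
B=6: 2 rows → {A,C} = (448, 44), (448, 44) ✓
B=2: 2 rows → {A,C} = (462, 43), (462, 43) ✓
B=3: 1 row → {A,C} = (446, 46) ✓
B=11: 2 rows → {A,C} = (463, 40), (463, 40) ✓
B=5: 1 row → {A,C} = (456, 51) ✓
Two rows agree on B but differ on AC, so B → AC does not hold.

No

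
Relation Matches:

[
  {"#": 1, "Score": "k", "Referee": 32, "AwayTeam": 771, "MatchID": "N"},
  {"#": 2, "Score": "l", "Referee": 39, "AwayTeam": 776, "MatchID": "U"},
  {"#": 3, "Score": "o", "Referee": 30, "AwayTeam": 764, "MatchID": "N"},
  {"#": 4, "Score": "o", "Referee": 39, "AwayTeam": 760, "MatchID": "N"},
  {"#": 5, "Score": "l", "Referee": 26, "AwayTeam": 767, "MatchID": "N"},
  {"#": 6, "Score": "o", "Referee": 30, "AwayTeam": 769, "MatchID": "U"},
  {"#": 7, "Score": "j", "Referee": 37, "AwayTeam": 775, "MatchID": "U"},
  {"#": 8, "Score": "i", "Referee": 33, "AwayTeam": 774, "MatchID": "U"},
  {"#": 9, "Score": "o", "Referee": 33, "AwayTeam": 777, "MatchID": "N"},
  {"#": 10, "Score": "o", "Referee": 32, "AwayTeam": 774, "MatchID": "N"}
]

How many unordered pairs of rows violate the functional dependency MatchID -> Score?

15

MatchID=N: violating pairs (1,3), (1,4), (1,5), (1,9), (1,10), (3,5), (4,5), (5,9), (5,10) — 9 pairs.
MatchID=U: violating pairs (2,6), (2,7), (2,8), (6,7), (6,8), (7,8) — 6 pairs.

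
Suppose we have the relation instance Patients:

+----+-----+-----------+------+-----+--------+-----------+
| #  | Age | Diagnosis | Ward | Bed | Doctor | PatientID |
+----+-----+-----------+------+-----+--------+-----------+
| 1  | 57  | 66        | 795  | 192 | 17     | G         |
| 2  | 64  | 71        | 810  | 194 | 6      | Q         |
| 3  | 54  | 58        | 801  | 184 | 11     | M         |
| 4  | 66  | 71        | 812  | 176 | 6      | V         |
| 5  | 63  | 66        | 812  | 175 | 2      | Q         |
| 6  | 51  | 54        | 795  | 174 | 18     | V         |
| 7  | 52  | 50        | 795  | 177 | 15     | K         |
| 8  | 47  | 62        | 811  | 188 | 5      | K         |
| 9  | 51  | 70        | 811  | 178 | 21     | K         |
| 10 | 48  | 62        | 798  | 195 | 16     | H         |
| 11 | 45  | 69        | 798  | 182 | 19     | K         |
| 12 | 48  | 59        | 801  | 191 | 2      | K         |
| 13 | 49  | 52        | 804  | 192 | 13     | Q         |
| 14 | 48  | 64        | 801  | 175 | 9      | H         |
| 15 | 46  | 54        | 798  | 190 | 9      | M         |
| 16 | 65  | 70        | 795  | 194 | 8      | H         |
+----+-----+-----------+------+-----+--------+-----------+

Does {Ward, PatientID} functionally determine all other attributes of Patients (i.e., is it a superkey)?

No

Rows 8 and 9 have the same {Ward, PatientID} value (Ward=811, PatientID=K) but are distinct tuples, so {Ward, PatientID} does not determine every attribute — not a superkey.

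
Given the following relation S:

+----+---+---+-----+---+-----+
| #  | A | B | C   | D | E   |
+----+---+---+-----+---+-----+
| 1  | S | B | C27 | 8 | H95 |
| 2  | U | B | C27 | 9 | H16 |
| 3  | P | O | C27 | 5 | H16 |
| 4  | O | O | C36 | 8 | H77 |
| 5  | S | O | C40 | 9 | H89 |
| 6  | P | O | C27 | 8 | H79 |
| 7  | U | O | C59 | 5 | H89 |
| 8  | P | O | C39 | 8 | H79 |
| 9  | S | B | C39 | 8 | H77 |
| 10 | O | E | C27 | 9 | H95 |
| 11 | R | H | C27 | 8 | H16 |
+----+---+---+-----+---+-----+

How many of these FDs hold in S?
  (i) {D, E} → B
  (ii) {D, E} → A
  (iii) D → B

(i) {D, E} → B: (D=8, E=H77): rows 4, 9 → B takes values {O, B} — violation — fails.
(ii) {D, E} → A: (D=8, E=H77): rows 4, 9 → A takes values {O, S} — violation — fails.
(iii) D → B: D=8: rows 1, 4, 6, 8, 9, 11 → B takes values {B, O, H} — violation; D=9: rows 2, 5, 10 → B takes values {B, O, E} — violation — fails.
None of the 3 dependencies hold.

0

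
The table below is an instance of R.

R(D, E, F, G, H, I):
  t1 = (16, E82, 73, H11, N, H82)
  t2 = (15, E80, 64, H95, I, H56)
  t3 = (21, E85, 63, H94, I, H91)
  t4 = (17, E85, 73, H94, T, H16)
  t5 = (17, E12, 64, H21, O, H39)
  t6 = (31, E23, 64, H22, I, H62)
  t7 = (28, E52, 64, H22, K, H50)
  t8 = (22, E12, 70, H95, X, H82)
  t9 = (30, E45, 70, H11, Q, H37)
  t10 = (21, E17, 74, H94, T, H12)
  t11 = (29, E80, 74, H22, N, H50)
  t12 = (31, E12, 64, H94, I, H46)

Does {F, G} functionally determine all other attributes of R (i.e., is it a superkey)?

Rows 6 and 7 have the same {F, G} value (F=64, G=H22) but are distinct tuples, so {F, G} does not determine every attribute — not a superkey.

No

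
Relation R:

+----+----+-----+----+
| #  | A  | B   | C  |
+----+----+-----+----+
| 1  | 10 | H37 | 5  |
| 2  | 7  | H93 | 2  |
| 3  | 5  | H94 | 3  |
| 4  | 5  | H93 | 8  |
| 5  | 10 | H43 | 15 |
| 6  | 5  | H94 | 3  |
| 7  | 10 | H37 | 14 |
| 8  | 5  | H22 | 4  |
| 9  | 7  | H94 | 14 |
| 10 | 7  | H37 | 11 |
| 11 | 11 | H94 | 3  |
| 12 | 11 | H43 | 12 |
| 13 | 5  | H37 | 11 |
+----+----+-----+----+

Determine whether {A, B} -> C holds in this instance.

No

(A=10, B=H37): rows 1, 7 → C takes values {5, 14} — violation
(A=7, B=H93): row 2 → C = 2 ✓
(A=5, B=H94): rows 3, 6 → C = 3, 3 ✓
(A=5, B=H93): row 4 → C = 8 ✓
(A=10, B=H43): row 5 → C = 15 ✓
(A=5, B=H22): row 8 → C = 4 ✓
(A=7, B=H94): row 9 → C = 14 ✓
(A=7, B=H37): row 10 → C = 11 ✓
(A=11, B=H94): row 11 → C = 3 ✓
(A=11, B=H43): row 12 → C = 12 ✓
(A=5, B=H37): row 13 → C = 11 ✓
Two rows agree on {A, B} but differ on C, so {A, B} -> C does not hold.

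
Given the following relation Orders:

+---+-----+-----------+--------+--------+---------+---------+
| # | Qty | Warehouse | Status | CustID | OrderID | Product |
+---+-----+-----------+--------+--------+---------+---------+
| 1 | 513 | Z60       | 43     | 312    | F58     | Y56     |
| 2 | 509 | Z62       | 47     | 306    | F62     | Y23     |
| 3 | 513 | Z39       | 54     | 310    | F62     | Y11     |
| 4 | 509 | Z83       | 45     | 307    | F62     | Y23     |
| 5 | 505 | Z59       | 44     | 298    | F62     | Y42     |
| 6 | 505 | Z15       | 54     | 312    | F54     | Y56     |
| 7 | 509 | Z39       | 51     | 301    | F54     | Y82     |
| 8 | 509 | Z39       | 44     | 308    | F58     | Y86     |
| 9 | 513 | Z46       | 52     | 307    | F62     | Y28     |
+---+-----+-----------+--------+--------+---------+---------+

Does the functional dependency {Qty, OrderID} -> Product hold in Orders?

(Qty=513, OrderID=F58): row 1 → Product = Y56 ✓
(Qty=509, OrderID=F62): rows 2, 4 → Product = Y23, Y23 ✓
(Qty=513, OrderID=F62): rows 3, 9 → Product takes values {Y11, Y28} — violation
(Qty=505, OrderID=F62): row 5 → Product = Y42 ✓
(Qty=505, OrderID=F54): row 6 → Product = Y56 ✓
(Qty=509, OrderID=F54): row 7 → Product = Y82 ✓
(Qty=509, OrderID=F58): row 8 → Product = Y86 ✓
Two rows agree on {Qty, OrderID} but differ on Product, so {Qty, OrderID} -> Product does not hold.

No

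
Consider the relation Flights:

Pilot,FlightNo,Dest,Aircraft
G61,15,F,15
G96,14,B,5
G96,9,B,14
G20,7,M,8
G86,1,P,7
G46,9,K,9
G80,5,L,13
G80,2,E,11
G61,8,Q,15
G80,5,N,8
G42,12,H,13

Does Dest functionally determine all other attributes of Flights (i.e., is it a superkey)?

No

Two distinct rows share Dest=B, so Dest does not determine every attribute — not a superkey.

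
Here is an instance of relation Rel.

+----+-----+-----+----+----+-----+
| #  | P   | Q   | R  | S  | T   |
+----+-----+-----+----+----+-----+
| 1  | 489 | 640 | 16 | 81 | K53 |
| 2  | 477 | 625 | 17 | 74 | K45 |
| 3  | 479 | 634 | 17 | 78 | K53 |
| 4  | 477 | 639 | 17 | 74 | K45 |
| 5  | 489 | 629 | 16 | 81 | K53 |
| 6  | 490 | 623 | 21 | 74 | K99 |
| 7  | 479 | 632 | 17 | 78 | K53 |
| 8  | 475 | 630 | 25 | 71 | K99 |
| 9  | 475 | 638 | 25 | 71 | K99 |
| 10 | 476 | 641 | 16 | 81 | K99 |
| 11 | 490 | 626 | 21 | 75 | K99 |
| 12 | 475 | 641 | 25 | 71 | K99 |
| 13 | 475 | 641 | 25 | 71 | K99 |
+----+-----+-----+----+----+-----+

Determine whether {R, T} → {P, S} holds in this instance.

No

(R=16, T=K53): rows 1, 5 → {P,S} = (489, 81), (489, 81) ✓
(R=17, T=K45): rows 2, 4 → {P,S} = (477, 74), (477, 74) ✓
(R=17, T=K53): rows 3, 7 → {P,S} = (479, 78), (479, 78) ✓
(R=21, T=K99): rows 6, 11 → {P,S} takes values {(490, 74), (490, 75)} — violation
(R=25, T=K99): rows 8, 9, 12, 13 → {P,S} = (475, 71), (475, 71), (475, 71), (475, 71) ✓
(R=16, T=K99): row 10 → {P,S} = (476, 81) ✓
Two rows agree on {R, T} but differ on {P, S}, so {R, T} → {P, S} does not hold.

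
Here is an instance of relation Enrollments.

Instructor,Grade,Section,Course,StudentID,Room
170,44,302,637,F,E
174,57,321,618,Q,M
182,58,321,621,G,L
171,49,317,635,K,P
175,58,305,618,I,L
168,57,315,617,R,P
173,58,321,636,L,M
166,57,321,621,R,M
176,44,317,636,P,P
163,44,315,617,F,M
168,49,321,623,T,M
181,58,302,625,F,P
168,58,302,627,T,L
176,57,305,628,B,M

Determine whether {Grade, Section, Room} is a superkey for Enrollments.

No

Two distinct rows share (Grade=57, Section=321, Room=M), so {Grade, Section, Room} does not determine every attribute — not a superkey.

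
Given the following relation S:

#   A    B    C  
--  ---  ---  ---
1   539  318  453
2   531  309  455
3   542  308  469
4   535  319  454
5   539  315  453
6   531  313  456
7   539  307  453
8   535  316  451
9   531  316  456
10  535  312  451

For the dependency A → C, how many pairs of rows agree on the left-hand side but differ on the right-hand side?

4

A=539: all 3 rows agree on C — 0 pairs.
A=531: violating pairs (2,6), (2,9) — 2 pairs.
A=535: violating pairs (4,8), (4,10) — 2 pairs.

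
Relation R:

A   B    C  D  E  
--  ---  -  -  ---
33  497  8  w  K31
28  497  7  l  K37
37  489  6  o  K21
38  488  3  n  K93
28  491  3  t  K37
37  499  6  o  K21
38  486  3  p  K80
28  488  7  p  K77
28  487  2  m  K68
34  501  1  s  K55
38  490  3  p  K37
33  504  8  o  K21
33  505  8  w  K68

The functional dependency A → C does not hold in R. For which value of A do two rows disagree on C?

28

A=33: 3 rows → C = 8, 8, 8 ✓
A=28: 4 rows → C takes values {7, 3, 2} — violation
A=37: 2 rows → C = 6, 6 ✓
A=38: 3 rows → C = 3, 3, 3 ✓
A=34: 1 row → C = 1 ✓
The only A value with inconsistent C is A=28.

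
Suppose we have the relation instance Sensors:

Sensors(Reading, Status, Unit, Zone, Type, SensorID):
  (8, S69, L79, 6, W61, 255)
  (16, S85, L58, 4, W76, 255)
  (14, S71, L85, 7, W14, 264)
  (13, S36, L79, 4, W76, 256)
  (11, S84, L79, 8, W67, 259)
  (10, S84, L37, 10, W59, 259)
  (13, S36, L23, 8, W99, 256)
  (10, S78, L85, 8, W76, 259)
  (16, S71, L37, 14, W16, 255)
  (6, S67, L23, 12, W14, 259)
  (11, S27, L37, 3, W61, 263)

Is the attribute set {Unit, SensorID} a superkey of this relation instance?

All 11 rows have distinct {Unit, SensorID} values, so {Unit, SensorID} → (all attributes) holds and {Unit, SensorID} is a superkey.

Yes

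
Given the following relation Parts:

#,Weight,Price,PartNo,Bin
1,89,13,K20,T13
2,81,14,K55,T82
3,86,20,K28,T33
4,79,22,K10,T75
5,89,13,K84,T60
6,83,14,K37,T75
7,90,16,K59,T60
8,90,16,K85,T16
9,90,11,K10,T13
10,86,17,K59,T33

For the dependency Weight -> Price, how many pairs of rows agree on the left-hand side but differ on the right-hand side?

Weight=89: all 2 rows agree on Price — 0 pairs.
Weight=86: violating pairs (3,10) — 1 pair.
Weight=90: violating pairs (7,9), (8,9) — 2 pairs.

3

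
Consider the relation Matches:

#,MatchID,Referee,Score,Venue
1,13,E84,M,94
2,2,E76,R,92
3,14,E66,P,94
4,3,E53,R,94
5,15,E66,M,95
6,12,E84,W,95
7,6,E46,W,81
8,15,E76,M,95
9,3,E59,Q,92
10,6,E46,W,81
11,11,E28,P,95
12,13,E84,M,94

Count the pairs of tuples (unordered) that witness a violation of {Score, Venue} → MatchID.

(Score=M, Venue=94): all 2 rows agree on MatchID — 0 pairs.
(Score=M, Venue=95): all 2 rows agree on MatchID — 0 pairs.
(Score=W, Venue=81): all 2 rows agree on MatchID — 0 pairs.

0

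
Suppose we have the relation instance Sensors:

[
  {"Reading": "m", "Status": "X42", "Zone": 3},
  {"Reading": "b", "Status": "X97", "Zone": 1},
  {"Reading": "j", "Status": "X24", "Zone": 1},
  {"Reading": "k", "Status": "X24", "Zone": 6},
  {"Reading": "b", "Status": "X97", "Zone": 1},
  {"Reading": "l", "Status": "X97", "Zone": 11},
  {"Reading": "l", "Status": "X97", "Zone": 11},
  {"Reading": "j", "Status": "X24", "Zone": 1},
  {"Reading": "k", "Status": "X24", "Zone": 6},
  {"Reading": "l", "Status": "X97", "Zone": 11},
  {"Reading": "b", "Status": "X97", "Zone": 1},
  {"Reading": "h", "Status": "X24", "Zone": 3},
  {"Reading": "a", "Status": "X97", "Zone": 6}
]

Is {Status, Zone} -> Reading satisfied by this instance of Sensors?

(Status=X42, Zone=3): 1 row → Reading = m ✓
(Status=X97, Zone=1): 3 rows → Reading = b, b, b ✓
(Status=X24, Zone=1): 2 rows → Reading = j, j ✓
(Status=X24, Zone=6): 2 rows → Reading = k, k ✓
(Status=X97, Zone=11): 3 rows → Reading = l, l, l ✓
(Status=X24, Zone=3): 1 row → Reading = h ✓
(Status=X97, Zone=6): 1 row → Reading = a ✓
Every {Status, Zone} value is associated with a single Reading value, so {Status, Zone} -> Reading holds.

Yes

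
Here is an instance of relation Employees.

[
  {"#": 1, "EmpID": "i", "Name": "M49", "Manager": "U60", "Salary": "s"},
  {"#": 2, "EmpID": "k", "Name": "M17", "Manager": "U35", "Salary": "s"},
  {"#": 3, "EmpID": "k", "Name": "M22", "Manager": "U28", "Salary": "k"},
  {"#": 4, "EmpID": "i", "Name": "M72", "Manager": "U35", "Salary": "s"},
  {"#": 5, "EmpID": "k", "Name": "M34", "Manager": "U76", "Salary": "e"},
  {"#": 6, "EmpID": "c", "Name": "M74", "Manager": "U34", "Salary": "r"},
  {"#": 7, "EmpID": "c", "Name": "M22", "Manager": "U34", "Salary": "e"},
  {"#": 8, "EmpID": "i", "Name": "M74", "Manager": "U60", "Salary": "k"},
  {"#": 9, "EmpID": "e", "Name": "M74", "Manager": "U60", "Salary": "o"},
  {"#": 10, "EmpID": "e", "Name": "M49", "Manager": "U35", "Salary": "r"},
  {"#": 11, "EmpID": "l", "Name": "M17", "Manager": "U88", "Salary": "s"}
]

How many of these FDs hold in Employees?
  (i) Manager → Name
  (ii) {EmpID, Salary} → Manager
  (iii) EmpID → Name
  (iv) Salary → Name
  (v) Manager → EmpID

0

(i) Manager → Name: Manager=U60: rows 1, 8, 9 → Name takes values {M49, M74} — violation; Manager=U35: rows 2, 4, 10 → Name takes values {M17, M72, M49} — violation; Manager=U34: rows 6, 7 → Name takes values {M74, M22} — violation — fails.
(ii) {EmpID, Salary} → Manager: (EmpID=i, Salary=s): rows 1, 4 → Manager takes values {U60, U35} — violation — fails.
(iii) EmpID → Name: EmpID=i: rows 1, 4, 8 → Name takes values {M49, M72, M74} — violation; EmpID=k: rows 2, 3, 5 → Name takes values {M17, M22, M34} — violation; EmpID=c: rows 6, 7 → Name takes values {M74, M22} — violation; EmpID=e: rows 9, 10 → Name takes values {M74, M49} — violation — fails.
(iv) Salary → Name: Salary=s: rows 1, 2, 4, 11 → Name takes values {M49, M17, M72} — violation; Salary=k: rows 3, 8 → Name takes values {M22, M74} — violation; Salary=e: rows 5, 7 → Name takes values {M34, M22} — violation; Salary=r: rows 6, 10 → Name takes values {M74, M49} — violation — fails.
(v) Manager → EmpID: Manager=U60: rows 1, 8, 9 → EmpID takes values {i, e} — violation; Manager=U35: rows 2, 4, 10 → EmpID takes values {k, i, e} — violation — fails.
None of the 5 dependencies hold.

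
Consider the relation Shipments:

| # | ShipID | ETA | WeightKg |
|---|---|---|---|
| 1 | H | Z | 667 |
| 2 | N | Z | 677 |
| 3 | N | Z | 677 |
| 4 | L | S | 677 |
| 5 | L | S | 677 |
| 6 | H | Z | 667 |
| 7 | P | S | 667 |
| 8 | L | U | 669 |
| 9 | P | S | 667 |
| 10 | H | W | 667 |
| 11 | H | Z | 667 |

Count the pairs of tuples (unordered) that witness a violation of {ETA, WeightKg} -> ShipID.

(ETA=Z, WeightKg=667): all 3 rows agree on ShipID — 0 pairs.
(ETA=Z, WeightKg=677): all 2 rows agree on ShipID — 0 pairs.
(ETA=S, WeightKg=677): all 2 rows agree on ShipID — 0 pairs.
(ETA=S, WeightKg=667): all 2 rows agree on ShipID — 0 pairs.

0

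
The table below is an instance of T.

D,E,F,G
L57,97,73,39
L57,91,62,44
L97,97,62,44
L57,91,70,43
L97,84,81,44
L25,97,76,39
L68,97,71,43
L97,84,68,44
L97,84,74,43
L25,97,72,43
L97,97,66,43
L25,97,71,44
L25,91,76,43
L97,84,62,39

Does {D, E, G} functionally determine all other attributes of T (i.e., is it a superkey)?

Two distinct rows share (D=L97, E=84, G=44), so {D, E, G} does not determine every attribute — not a superkey.

No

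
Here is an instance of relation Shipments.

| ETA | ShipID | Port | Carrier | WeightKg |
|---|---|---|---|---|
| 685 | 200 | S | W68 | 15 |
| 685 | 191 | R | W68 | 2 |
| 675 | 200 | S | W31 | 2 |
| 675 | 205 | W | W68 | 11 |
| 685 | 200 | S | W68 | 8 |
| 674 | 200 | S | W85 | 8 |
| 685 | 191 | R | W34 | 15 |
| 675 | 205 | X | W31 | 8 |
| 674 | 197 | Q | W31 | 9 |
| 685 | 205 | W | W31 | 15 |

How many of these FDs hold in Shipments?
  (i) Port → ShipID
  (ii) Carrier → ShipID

(i) Port → ShipID: every LHS value maps to a single RHS value — holds.
(ii) Carrier → ShipID: Carrier=W68: 4 rows → ShipID takes values {200, 191, 205} — violation; Carrier=W31: 4 rows → ShipID takes values {200, 205, 197} — violation — fails.
1 of the 2 dependencies holds.

1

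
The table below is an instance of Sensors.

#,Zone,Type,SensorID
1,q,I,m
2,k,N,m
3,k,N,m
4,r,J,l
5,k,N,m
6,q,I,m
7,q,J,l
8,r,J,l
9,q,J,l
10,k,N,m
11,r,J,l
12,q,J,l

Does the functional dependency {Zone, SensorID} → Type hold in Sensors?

(Zone=q, SensorID=m): rows 1, 6 → Type = I, I ✓
(Zone=k, SensorID=m): rows 2, 3, 5, 10 → Type = N, N, N, N ✓
(Zone=r, SensorID=l): rows 4, 8, 11 → Type = J, J, J ✓
(Zone=q, SensorID=l): rows 7, 9, 12 → Type = J, J, J ✓
Every {Zone, SensorID} value is associated with a single Type value, so {Zone, SensorID} → Type holds.

Yes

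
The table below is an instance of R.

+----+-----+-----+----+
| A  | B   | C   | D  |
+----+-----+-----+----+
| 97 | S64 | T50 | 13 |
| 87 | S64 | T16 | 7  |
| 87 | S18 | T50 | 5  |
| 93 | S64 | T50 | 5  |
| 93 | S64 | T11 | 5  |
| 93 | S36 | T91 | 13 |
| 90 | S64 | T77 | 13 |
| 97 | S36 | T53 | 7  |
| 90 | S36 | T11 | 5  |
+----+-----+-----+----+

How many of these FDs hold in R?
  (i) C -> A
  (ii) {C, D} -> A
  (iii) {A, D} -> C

0

(i) C -> A: C=T50: 3 rows → A takes values {97, 87, 93} — violation; C=T11: 2 rows → A takes values {93, 90} — violation — fails.
(ii) {C, D} -> A: (C=T50, D=5): 2 rows → A takes values {87, 93} — violation; (C=T11, D=5): 2 rows → A takes values {93, 90} — violation — fails.
(iii) {A, D} -> C: (A=93, D=5): 2 rows → C takes values {T50, T11} — violation — fails.
None of the 3 dependencies hold.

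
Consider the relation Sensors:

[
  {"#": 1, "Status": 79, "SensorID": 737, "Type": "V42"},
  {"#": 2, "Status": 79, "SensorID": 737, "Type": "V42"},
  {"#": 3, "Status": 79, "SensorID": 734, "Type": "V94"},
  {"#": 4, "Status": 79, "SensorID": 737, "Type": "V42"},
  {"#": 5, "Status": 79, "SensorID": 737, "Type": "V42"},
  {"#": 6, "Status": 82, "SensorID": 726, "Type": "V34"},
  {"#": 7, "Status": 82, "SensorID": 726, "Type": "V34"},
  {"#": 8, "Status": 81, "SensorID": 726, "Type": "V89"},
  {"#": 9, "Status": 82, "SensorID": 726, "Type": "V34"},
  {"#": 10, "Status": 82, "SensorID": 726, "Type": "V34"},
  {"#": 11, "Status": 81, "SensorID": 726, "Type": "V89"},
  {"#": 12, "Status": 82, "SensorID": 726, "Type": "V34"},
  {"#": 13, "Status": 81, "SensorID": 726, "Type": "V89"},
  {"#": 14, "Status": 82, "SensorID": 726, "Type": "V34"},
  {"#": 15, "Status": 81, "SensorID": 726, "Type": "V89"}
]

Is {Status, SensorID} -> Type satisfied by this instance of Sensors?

Yes

(Status=79, SensorID=737): rows 1, 2, 4, 5 → Type = V42, V42, V42, V42 ✓
(Status=79, SensorID=734): row 3 → Type = V94 ✓
(Status=82, SensorID=726): rows 6, 7, 9, 10, 12, 14 → Type = V34, V34, V34, V34, V34, V34 ✓
(Status=81, SensorID=726): rows 8, 11, 13, 15 → Type = V89, V89, V89, V89 ✓
Every {Status, SensorID} value is associated with a single Type value, so {Status, SensorID} -> Type holds.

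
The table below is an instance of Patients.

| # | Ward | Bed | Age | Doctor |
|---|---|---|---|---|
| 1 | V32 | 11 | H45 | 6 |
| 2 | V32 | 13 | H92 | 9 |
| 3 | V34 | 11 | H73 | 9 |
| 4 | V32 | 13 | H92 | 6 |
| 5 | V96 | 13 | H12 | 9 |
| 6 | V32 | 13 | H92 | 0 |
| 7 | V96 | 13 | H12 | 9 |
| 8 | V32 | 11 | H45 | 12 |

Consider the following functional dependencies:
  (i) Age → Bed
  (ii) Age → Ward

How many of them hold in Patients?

2

(i) Age → Bed: every LHS value maps to a single RHS value — holds.
(ii) Age → Ward: every LHS value maps to a single RHS value — holds.
2 of the 2 dependencies hold.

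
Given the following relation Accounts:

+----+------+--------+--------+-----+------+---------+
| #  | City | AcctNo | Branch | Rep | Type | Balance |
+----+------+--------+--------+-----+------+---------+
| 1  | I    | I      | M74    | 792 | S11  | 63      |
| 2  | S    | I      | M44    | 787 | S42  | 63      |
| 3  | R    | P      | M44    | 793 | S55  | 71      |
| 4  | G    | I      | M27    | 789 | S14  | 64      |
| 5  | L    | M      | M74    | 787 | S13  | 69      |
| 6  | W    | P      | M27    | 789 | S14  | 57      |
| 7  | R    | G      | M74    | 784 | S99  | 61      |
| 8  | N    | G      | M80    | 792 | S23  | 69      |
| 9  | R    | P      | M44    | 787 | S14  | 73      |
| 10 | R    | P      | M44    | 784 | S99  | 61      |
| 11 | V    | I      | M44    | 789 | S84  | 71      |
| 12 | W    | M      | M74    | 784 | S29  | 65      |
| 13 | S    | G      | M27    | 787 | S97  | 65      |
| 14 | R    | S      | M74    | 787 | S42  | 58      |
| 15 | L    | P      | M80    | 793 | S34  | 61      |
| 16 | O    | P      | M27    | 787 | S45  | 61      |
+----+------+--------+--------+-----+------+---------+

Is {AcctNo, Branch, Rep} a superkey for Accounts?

Yes

All 16 rows have distinct {AcctNo, Branch, Rep} values, so {AcctNo, Branch, Rep} → (all attributes) holds and {AcctNo, Branch, Rep} is a superkey.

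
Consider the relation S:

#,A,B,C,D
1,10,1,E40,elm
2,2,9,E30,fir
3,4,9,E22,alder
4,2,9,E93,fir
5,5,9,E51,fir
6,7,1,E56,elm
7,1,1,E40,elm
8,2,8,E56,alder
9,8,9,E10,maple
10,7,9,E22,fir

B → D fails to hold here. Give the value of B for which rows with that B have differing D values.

B=1: rows 1, 6, 7 → D = elm, elm, elm ✓
B=9: rows 2, 3, 4, 5, 9, 10 → D takes values {fir, alder, maple} — violation
B=8: row 8 → D = alder ✓
The only B value with inconsistent D is B=9.

9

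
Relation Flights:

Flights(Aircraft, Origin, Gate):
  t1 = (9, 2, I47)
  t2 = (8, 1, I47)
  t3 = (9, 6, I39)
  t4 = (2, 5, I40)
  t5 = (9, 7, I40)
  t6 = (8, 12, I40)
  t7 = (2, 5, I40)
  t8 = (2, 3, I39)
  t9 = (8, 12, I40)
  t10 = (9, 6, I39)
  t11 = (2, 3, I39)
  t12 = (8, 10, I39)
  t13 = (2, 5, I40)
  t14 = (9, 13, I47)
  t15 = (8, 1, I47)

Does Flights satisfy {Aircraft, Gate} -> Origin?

(Aircraft=9, Gate=I47): rows 1, 14 → Origin takes values {2, 13} — violation
(Aircraft=8, Gate=I47): rows 2, 15 → Origin = 1, 1 ✓
(Aircraft=9, Gate=I39): rows 3, 10 → Origin = 6, 6 ✓
(Aircraft=2, Gate=I40): rows 4, 7, 13 → Origin = 5, 5, 5 ✓
(Aircraft=9, Gate=I40): row 5 → Origin = 7 ✓
(Aircraft=8, Gate=I40): rows 6, 9 → Origin = 12, 12 ✓
(Aircraft=2, Gate=I39): rows 8, 11 → Origin = 3, 3 ✓
(Aircraft=8, Gate=I39): row 12 → Origin = 10 ✓
Two rows agree on {Aircraft, Gate} but differ on Origin, so {Aircraft, Gate} -> Origin does not hold.

No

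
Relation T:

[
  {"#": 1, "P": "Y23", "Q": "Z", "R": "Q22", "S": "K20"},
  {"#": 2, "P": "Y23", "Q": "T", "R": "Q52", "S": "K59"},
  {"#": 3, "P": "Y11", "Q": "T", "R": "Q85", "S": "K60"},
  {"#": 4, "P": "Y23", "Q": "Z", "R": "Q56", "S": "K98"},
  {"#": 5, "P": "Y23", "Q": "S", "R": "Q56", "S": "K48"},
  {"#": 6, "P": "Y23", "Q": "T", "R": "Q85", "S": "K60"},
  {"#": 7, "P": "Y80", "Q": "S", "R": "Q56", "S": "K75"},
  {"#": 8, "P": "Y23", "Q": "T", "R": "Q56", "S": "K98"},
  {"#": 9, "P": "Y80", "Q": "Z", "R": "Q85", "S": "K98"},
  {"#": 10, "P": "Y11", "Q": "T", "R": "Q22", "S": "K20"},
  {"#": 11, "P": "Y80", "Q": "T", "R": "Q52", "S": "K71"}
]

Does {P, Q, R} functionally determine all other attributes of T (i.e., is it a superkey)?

Yes

All 11 rows have distinct {P, Q, R} values, so {P, Q, R} → (all attributes) holds and {P, Q, R} is a superkey.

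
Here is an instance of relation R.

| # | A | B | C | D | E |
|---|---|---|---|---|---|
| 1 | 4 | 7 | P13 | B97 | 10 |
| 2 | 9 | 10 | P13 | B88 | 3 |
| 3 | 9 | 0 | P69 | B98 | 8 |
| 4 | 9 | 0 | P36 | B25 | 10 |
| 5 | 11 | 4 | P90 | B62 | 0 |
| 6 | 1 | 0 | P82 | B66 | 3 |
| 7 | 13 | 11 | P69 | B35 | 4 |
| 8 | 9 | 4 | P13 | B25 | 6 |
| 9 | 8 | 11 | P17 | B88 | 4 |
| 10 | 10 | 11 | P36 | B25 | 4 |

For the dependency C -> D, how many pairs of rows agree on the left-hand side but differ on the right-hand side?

C=P13: violating pairs (1,2), (1,8), (2,8) — 3 pairs.
C=P69: violating pairs (3,7) — 1 pair.
C=P36: all 2 rows agree on D — 0 pairs.

4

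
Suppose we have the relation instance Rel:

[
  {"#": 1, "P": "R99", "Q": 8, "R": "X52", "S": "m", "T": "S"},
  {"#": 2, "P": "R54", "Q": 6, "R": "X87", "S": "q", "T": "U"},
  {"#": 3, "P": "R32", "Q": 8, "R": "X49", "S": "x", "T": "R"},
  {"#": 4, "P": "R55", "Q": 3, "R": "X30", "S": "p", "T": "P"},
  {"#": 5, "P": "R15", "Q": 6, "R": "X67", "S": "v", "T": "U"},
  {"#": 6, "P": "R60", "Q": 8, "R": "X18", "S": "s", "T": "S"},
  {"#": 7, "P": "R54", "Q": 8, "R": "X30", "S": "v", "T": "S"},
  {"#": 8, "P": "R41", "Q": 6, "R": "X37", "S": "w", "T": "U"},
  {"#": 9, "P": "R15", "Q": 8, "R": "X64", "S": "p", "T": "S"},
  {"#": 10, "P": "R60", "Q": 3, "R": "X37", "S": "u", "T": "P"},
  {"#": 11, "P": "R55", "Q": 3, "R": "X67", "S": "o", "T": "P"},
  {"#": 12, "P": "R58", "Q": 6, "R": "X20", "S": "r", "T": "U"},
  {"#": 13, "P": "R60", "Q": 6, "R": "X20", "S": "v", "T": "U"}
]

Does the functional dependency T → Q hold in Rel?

T=S: rows 1, 6, 7, 9 → Q = 8, 8, 8, 8 ✓
T=U: rows 2, 5, 8, 12, 13 → Q = 6, 6, 6, 6, 6 ✓
T=R: row 3 → Q = 8 ✓
T=P: rows 4, 10, 11 → Q = 3, 3, 3 ✓
Every T value is associated with a single Q value, so T → Q holds.

Yes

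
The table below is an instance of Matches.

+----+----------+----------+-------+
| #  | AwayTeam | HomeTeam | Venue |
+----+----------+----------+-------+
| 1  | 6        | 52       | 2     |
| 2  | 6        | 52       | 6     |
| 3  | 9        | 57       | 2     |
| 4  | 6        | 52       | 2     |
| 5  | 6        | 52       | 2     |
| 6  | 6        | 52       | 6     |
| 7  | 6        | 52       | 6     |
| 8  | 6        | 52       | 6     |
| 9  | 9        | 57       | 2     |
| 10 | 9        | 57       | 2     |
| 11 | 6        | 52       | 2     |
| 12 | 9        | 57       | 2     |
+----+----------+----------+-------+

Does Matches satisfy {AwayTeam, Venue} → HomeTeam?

Yes

(AwayTeam=6, Venue=2): rows 1, 4, 5, 11 → HomeTeam = 52, 52, 52, 52 ✓
(AwayTeam=6, Venue=6): rows 2, 6, 7, 8 → HomeTeam = 52, 52, 52, 52 ✓
(AwayTeam=9, Venue=2): rows 3, 9, 10, 12 → HomeTeam = 57, 57, 57, 57 ✓
Every {AwayTeam, Venue} value is associated with a single HomeTeam value, so {AwayTeam, Venue} → HomeTeam holds.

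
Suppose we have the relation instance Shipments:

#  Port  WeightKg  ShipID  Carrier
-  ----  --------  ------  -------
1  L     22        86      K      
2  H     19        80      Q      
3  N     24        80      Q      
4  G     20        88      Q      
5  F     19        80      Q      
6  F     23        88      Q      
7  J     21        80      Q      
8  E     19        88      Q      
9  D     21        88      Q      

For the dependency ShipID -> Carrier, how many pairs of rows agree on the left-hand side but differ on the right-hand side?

ShipID=80: all 4 rows agree on Carrier — 0 pairs.
ShipID=88: all 4 rows agree on Carrier — 0 pairs.

0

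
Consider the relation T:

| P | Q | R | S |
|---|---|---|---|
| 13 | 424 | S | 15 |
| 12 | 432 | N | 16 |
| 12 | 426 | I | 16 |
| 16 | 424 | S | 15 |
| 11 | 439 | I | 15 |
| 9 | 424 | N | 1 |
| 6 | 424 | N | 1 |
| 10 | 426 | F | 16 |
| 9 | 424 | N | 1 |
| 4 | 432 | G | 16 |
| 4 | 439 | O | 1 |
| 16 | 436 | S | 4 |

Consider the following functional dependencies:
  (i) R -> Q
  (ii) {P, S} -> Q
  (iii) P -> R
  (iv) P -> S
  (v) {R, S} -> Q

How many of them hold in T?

1

(i) R -> Q: R=S: 3 rows → Q takes values {424, 436} — violation; R=N: 4 rows → Q takes values {432, 424} — violation; R=I: 2 rows → Q takes values {426, 439} — violation — fails.
(ii) {P, S} -> Q: (P=12, S=16): 2 rows → Q takes values {432, 426} — violation — fails.
(iii) P -> R: P=12: 2 rows → R takes values {N, I} — violation; P=4: 2 rows → R takes values {G, O} — violation — fails.
(iv) P -> S: P=16: 2 rows → S takes values {15, 4} — violation; P=4: 2 rows → S takes values {16, 1} — violation — fails.
(v) {R, S} -> Q: every LHS value maps to a single RHS value — holds.
1 of the 5 dependencies holds.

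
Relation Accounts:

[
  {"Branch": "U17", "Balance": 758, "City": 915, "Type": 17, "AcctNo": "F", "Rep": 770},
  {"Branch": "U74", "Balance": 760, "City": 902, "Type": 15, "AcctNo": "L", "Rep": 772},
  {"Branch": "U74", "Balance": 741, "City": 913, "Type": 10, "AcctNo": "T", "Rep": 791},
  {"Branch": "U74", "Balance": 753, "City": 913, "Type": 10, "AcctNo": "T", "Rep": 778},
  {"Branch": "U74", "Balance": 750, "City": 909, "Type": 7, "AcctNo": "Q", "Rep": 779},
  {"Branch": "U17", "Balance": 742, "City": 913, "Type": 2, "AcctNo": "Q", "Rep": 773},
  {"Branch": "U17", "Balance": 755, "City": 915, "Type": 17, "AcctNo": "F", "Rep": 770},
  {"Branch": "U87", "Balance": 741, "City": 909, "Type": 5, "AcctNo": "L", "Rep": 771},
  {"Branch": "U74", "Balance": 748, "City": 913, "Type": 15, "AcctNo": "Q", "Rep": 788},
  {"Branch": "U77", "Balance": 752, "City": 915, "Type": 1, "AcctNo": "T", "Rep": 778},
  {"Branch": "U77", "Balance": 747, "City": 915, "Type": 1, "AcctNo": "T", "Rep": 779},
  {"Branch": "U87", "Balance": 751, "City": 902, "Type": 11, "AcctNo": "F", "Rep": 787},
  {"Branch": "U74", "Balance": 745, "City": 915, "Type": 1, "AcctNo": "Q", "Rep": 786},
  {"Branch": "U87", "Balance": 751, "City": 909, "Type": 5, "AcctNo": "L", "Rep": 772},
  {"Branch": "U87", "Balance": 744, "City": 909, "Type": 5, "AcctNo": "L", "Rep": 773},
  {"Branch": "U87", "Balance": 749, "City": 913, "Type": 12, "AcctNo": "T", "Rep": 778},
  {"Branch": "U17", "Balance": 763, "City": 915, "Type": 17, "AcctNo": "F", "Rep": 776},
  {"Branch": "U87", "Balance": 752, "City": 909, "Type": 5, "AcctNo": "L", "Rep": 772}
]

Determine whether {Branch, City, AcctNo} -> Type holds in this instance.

Yes

(Branch=U17, City=915, AcctNo=F): 3 rows → Type = 17, 17, 17 ✓
(Branch=U74, City=902, AcctNo=L): 1 row → Type = 15 ✓
(Branch=U74, City=913, AcctNo=T): 2 rows → Type = 10, 10 ✓
(Branch=U74, City=909, AcctNo=Q): 1 row → Type = 7 ✓
(Branch=U17, City=913, AcctNo=Q): 1 row → Type = 2 ✓
(Branch=U87, City=909, AcctNo=L): 4 rows → Type = 5, 5, 5, 5 ✓
(Branch=U74, City=913, AcctNo=Q): 1 row → Type = 15 ✓
(Branch=U77, City=915, AcctNo=T): 2 rows → Type = 1, 1 ✓
(Branch=U87, City=902, AcctNo=F): 1 row → Type = 11 ✓
(Branch=U74, City=915, AcctNo=Q): 1 row → Type = 1 ✓
(Branch=U87, City=913, AcctNo=T): 1 row → Type = 12 ✓
Every {Branch, City, AcctNo} value is associated with a single Type value, so {Branch, City, AcctNo} -> Type holds.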